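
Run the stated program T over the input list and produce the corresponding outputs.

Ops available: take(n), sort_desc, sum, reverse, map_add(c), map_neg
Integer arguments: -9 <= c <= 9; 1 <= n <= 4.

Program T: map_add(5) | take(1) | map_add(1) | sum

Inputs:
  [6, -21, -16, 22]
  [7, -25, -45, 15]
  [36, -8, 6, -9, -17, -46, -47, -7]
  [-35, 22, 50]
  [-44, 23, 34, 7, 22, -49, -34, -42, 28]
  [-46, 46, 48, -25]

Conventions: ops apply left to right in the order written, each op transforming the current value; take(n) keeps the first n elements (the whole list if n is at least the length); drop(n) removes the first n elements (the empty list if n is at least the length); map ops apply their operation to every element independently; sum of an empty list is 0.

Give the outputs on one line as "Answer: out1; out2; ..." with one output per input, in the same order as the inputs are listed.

12; 13; 42; -29; -38; -40

Execution, op by op:
  [6, -21, -16, 22] -> [11, -16, -11, 27] -> [11] -> [12] -> 12
  [7, -25, -45, 15] -> [12, -20, -40, 20] -> [12] -> [13] -> 13
  [36, -8, 6, -9, -17, -46, -47, -7] -> [41, -3, 11, -4, -12, -41, -42, -2] -> [41] -> [42] -> 42
  [-35, 22, 50] -> [-30, 27, 55] -> [-30] -> [-29] -> -29
  [-44, 23, 34, 7, 22, -49, -34, -42, 28] -> [-39, 28, 39, 12, 27, -44, -29, -37, 33] -> [-39] -> [-38] -> -38
  [-46, 46, 48, -25] -> [-41, 51, 53, -20] -> [-41] -> [-40] -> -40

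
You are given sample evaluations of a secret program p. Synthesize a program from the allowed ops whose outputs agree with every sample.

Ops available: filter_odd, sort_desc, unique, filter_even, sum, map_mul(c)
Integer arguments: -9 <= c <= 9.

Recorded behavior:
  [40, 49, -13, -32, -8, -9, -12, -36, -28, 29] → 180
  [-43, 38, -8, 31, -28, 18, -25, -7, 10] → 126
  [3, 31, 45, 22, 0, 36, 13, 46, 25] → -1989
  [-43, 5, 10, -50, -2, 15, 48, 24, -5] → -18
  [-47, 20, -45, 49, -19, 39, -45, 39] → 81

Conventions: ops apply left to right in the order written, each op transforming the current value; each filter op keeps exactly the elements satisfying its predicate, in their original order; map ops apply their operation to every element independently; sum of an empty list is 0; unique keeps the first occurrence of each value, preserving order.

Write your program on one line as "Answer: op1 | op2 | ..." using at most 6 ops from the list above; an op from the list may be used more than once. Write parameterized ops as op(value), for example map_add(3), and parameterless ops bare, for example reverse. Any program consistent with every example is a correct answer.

sort_desc | map_mul(9) | map_mul(-1) | sort_desc | sum

Check, running the answer program on each example:
  [40, 49, -13, -32, -8, -9, -12, -36, -28, 29] -> [49, 40, 29, -8, -9, -12, -13, -28, -32, -36] -> [441, 360, 261, -72, -81, -108, -117, -252, -288, -324] -> [-441, -360, -261, 72, 81, 108, 117, 252, 288, 324] -> [324, 288, 252, 117, 108, 81, 72, -261, -360, -441] -> 180
  [-43, 38, -8, 31, -28, 18, -25, -7, 10] -> [38, 31, 18, 10, -7, -8, -25, -28, -43] -> [342, 279, 162, 90, -63, -72, -225, -252, -387] -> [-342, -279, -162, -90, 63, 72, 225, 252, 387] -> [387, 252, 225, 72, 63, -90, -162, -279, -342] -> 126
  [3, 31, 45, 22, 0, 36, 13, 46, 25] -> [46, 45, 36, 31, 25, 22, 13, 3, 0] -> [414, 405, 324, 279, 225, 198, 117, 27, 0] -> [-414, -405, -324, -279, -225, -198, -117, -27, 0] -> [0, -27, -117, -198, -225, -279, -324, -405, -414] -> -1989
  [-43, 5, 10, -50, -2, 15, 48, 24, -5] -> [48, 24, 15, 10, 5, -2, -5, -43, -50] -> [432, 216, 135, 90, 45, -18, -45, -387, -450] -> [-432, -216, -135, -90, -45, 18, 45, 387, 450] -> [450, 387, 45, 18, -45, -90, -135, -216, -432] -> -18
  [-47, 20, -45, 49, -19, 39, -45, 39] -> [49, 39, 39, 20, -19, -45, -45, -47] -> [441, 351, 351, 180, -171, -405, -405, -423] -> [-441, -351, -351, -180, 171, 405, 405, 423] -> [423, 405, 405, 171, -180, -351, -351, -441] -> 81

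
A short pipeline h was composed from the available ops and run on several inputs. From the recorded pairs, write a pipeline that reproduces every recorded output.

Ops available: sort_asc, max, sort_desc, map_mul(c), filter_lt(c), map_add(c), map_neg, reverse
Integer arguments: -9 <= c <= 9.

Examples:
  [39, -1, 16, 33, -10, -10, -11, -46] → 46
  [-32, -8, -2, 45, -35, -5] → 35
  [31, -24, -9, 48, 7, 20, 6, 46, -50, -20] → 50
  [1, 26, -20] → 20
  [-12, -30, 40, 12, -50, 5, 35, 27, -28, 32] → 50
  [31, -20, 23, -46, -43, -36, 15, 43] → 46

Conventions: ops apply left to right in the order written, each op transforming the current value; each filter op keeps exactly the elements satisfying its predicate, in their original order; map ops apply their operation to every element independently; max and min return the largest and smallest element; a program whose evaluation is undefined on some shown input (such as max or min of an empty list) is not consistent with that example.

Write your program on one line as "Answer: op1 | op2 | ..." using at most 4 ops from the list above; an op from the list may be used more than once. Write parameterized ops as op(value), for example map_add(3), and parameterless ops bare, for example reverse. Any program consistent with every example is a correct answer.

map_neg | sort_desc | max

Check, running the answer program on each example:
  [39, -1, 16, 33, -10, -10, -11, -46] -> [-39, 1, -16, -33, 10, 10, 11, 46] -> [46, 11, 10, 10, 1, -16, -33, -39] -> 46
  [-32, -8, -2, 45, -35, -5] -> [32, 8, 2, -45, 35, 5] -> [35, 32, 8, 5, 2, -45] -> 35
  [31, -24, -9, 48, 7, 20, 6, 46, -50, -20] -> [-31, 24, 9, -48, -7, -20, -6, -46, 50, 20] -> [50, 24, 20, 9, -6, -7, -20, -31, -46, -48] -> 50
  [1, 26, -20] -> [-1, -26, 20] -> [20, -1, -26] -> 20
  [-12, -30, 40, 12, -50, 5, 35, 27, -28, 32] -> [12, 30, -40, -12, 50, -5, -35, -27, 28, -32] -> [50, 30, 28, 12, -5, -12, -27, -32, -35, -40] -> 50
  [31, -20, 23, -46, -43, -36, 15, 43] -> [-31, 20, -23, 46, 43, 36, -15, -43] -> [46, 43, 36, 20, -15, -23, -31, -43] -> 46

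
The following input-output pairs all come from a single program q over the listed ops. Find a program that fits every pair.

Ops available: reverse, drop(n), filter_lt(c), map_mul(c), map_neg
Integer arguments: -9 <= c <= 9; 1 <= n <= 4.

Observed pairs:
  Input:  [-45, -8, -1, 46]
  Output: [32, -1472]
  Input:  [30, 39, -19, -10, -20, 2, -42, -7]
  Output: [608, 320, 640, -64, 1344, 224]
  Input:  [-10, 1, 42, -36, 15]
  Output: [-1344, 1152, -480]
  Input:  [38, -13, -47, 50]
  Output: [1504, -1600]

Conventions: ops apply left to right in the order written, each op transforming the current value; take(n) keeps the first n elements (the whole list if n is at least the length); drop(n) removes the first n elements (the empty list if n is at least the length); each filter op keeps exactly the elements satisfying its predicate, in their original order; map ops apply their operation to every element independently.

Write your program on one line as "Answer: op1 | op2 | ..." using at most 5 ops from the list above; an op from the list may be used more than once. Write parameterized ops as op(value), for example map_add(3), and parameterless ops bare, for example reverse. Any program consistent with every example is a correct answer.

map_neg | map_mul(-4) | map_mul(8) | map_neg | drop(2)

Check, running the answer program on each example:
  [-45, -8, -1, 46] -> [45, 8, 1, -46] -> [-180, -32, -4, 184] -> [-1440, -256, -32, 1472] -> [1440, 256, 32, -1472] -> [32, -1472]
  [30, 39, -19, -10, -20, 2, -42, -7] -> [-30, -39, 19, 10, 20, -2, 42, 7] -> [120, 156, -76, -40, -80, 8, -168, -28] -> [960, 1248, -608, -320, -640, 64, -1344, -224] -> [-960, -1248, 608, 320, 640, -64, 1344, 224] -> [608, 320, 640, -64, 1344, 224]
  [-10, 1, 42, -36, 15] -> [10, -1, -42, 36, -15] -> [-40, 4, 168, -144, 60] -> [-320, 32, 1344, -1152, 480] -> [320, -32, -1344, 1152, -480] -> [-1344, 1152, -480]
  [38, -13, -47, 50] -> [-38, 13, 47, -50] -> [152, -52, -188, 200] -> [1216, -416, -1504, 1600] -> [-1216, 416, 1504, -1600] -> [1504, -1600]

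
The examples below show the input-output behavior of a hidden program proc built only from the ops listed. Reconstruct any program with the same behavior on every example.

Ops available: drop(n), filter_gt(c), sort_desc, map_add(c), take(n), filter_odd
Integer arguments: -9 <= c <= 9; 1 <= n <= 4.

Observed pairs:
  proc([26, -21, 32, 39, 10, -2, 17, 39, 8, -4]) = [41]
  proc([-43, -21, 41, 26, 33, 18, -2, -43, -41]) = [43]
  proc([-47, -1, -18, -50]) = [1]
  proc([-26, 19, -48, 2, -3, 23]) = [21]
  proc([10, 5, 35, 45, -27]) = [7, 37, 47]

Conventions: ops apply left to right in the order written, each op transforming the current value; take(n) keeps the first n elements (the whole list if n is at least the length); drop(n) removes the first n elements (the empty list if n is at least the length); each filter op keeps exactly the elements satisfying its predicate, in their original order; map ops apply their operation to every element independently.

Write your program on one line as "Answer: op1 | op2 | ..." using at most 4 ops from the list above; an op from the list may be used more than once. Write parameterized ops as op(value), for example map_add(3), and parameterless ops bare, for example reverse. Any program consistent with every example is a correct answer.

take(4) | filter_odd | filter_gt(-5) | map_add(2)

Check, running the answer program on each example:
  [26, -21, 32, 39, 10, -2, 17, 39, 8, -4] -> [26, -21, 32, 39] -> [-21, 39] -> [39] -> [41]
  [-43, -21, 41, 26, 33, 18, -2, -43, -41] -> [-43, -21, 41, 26] -> [-43, -21, 41] -> [41] -> [43]
  [-47, -1, -18, -50] -> [-47, -1, -18, -50] -> [-47, -1] -> [-1] -> [1]
  [-26, 19, -48, 2, -3, 23] -> [-26, 19, -48, 2] -> [19] -> [19] -> [21]
  [10, 5, 35, 45, -27] -> [10, 5, 35, 45] -> [5, 35, 45] -> [5, 35, 45] -> [7, 37, 47]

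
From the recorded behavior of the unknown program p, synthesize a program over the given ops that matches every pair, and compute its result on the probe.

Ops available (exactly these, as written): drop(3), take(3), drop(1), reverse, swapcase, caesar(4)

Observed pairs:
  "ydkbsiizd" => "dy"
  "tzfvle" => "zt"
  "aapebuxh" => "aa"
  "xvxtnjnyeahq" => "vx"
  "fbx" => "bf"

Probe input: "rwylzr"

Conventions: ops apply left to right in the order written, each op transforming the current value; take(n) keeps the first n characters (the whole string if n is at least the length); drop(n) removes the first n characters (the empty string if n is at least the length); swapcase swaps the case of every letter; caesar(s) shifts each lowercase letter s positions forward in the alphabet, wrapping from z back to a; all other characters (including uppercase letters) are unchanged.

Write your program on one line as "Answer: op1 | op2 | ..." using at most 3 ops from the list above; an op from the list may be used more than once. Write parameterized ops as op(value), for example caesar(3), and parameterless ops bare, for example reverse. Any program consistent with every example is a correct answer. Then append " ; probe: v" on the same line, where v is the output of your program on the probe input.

take(3) | reverse | drop(1) ; probe: "wr"

Check, running the answer program on each example:
  "ydkbsiizd" -> "ydk" -> "kdy" -> "dy"
  "tzfvle" -> "tzf" -> "fzt" -> "zt"
  "aapebuxh" -> "aap" -> "paa" -> "aa"
  "xvxtnjnyeahq" -> "xvx" -> "xvx" -> "vx"
  "fbx" -> "fbx" -> "xbf" -> "bf"
  probe: "rwylzr" -> "rwy" -> "ywr" -> "wr"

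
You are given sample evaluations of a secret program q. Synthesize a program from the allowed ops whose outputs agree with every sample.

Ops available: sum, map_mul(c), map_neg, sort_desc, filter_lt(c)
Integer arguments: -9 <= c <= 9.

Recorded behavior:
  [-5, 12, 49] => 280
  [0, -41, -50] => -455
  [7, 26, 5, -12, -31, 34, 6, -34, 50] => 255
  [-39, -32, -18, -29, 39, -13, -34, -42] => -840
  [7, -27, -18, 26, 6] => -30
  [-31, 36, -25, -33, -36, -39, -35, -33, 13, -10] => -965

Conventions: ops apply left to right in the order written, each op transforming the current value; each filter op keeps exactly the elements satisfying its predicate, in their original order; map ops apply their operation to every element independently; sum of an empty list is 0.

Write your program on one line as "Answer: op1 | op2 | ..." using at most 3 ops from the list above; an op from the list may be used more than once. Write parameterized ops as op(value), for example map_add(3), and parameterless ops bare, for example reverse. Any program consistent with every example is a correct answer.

map_mul(-5) | map_neg | sum

Check, running the answer program on each example:
  [-5, 12, 49] -> [25, -60, -245] -> [-25, 60, 245] -> 280
  [0, -41, -50] -> [0, 205, 250] -> [0, -205, -250] -> -455
  [7, 26, 5, -12, -31, 34, 6, -34, 50] -> [-35, -130, -25, 60, 155, -170, -30, 170, -250] -> [35, 130, 25, -60, -155, 170, 30, -170, 250] -> 255
  [-39, -32, -18, -29, 39, -13, -34, -42] -> [195, 160, 90, 145, -195, 65, 170, 210] -> [-195, -160, -90, -145, 195, -65, -170, -210] -> -840
  [7, -27, -18, 26, 6] -> [-35, 135, 90, -130, -30] -> [35, -135, -90, 130, 30] -> -30
  [-31, 36, -25, -33, -36, -39, -35, -33, 13, -10] -> [155, -180, 125, 165, 180, 195, 175, 165, -65, 50] -> [-155, 180, -125, -165, -180, -195, -175, -165, 65, -50] -> -965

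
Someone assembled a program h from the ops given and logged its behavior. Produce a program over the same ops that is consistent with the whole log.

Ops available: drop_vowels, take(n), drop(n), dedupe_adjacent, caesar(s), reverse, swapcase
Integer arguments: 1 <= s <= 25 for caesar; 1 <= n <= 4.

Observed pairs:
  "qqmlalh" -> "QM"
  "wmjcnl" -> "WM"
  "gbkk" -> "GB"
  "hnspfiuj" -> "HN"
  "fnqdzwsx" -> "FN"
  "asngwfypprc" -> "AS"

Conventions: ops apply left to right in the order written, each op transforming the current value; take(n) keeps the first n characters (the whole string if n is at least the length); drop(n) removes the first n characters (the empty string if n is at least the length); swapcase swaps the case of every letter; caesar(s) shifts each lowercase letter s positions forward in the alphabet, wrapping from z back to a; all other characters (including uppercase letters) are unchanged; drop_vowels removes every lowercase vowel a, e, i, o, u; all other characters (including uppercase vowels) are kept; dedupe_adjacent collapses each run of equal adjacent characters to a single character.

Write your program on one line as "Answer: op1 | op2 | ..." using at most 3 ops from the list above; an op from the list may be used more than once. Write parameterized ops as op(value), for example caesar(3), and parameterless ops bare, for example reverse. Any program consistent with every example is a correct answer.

dedupe_adjacent | swapcase | take(2)

Check, running the answer program on each example:
  "qqmlalh" -> "qmlalh" -> "QMLALH" -> "QM"
  "wmjcnl" -> "wmjcnl" -> "WMJCNL" -> "WM"
  "gbkk" -> "gbk" -> "GBK" -> "GB"
  "hnspfiuj" -> "hnspfiuj" -> "HNSPFIUJ" -> "HN"
  "fnqdzwsx" -> "fnqdzwsx" -> "FNQDZWSX" -> "FN"
  "asngwfypprc" -> "asngwfyprc" -> "ASNGWFYPRC" -> "AS"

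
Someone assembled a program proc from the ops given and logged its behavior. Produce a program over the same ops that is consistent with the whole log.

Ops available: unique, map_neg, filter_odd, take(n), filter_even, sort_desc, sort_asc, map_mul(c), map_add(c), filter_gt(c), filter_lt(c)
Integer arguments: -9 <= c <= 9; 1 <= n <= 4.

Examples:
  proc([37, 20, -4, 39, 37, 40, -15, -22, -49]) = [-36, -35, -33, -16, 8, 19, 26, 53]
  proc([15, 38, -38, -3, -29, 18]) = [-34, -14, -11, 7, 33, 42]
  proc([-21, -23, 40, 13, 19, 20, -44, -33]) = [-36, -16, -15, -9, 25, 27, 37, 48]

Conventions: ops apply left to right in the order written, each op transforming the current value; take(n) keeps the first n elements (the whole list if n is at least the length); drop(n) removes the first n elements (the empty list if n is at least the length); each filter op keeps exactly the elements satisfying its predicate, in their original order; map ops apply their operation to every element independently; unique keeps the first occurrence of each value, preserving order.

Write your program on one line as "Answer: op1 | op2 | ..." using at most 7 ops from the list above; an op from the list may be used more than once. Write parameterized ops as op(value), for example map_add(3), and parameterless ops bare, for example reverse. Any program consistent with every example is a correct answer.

map_add(1) | sort_asc | map_add(-5) | unique | map_neg | sort_asc

Check, running the answer program on each example:
  [37, 20, -4, 39, 37, 40, -15, -22, -49] -> [38, 21, -3, 40, 38, 41, -14, -21, -48] -> [-48, -21, -14, -3, 21, 38, 38, 40, 41] -> [-53, -26, -19, -8, 16, 33, 33, 35, 36] -> [-53, -26, -19, -8, 16, 33, 35, 36] -> [53, 26, 19, 8, -16, -33, -35, -36] -> [-36, -35, -33, -16, 8, 19, 26, 53]
  [15, 38, -38, -3, -29, 18] -> [16, 39, -37, -2, -28, 19] -> [-37, -28, -2, 16, 19, 39] -> [-42, -33, -7, 11, 14, 34] -> [-42, -33, -7, 11, 14, 34] -> [42, 33, 7, -11, -14, -34] -> [-34, -14, -11, 7, 33, 42]
  [-21, -23, 40, 13, 19, 20, -44, -33] -> [-20, -22, 41, 14, 20, 21, -43, -32] -> [-43, -32, -22, -20, 14, 20, 21, 41] -> [-48, -37, -27, -25, 9, 15, 16, 36] -> [-48, -37, -27, -25, 9, 15, 16, 36] -> [48, 37, 27, 25, -9, -15, -16, -36] -> [-36, -16, -15, -9, 25, 27, 37, 48]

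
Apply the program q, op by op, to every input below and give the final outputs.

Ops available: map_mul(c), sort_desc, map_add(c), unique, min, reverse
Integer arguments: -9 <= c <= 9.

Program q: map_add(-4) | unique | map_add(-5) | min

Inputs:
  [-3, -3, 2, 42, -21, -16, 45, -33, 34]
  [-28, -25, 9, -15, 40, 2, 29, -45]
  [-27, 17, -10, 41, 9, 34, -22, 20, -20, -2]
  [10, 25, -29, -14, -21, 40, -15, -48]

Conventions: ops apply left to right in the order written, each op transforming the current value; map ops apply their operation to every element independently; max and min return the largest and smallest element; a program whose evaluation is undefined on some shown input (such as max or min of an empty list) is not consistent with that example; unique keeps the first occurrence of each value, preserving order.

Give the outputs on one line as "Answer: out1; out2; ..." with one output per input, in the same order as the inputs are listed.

-42; -54; -36; -57

Execution, op by op:
  [-3, -3, 2, 42, -21, -16, 45, -33, 34] -> [-7, -7, -2, 38, -25, -20, 41, -37, 30] -> [-7, -2, 38, -25, -20, 41, -37, 30] -> [-12, -7, 33, -30, -25, 36, -42, 25] -> -42
  [-28, -25, 9, -15, 40, 2, 29, -45] -> [-32, -29, 5, -19, 36, -2, 25, -49] -> [-32, -29, 5, -19, 36, -2, 25, -49] -> [-37, -34, 0, -24, 31, -7, 20, -54] -> -54
  [-27, 17, -10, 41, 9, 34, -22, 20, -20, -2] -> [-31, 13, -14, 37, 5, 30, -26, 16, -24, -6] -> [-31, 13, -14, 37, 5, 30, -26, 16, -24, -6] -> [-36, 8, -19, 32, 0, 25, -31, 11, -29, -11] -> -36
  [10, 25, -29, -14, -21, 40, -15, -48] -> [6, 21, -33, -18, -25, 36, -19, -52] -> [6, 21, -33, -18, -25, 36, -19, -52] -> [1, 16, -38, -23, -30, 31, -24, -57] -> -57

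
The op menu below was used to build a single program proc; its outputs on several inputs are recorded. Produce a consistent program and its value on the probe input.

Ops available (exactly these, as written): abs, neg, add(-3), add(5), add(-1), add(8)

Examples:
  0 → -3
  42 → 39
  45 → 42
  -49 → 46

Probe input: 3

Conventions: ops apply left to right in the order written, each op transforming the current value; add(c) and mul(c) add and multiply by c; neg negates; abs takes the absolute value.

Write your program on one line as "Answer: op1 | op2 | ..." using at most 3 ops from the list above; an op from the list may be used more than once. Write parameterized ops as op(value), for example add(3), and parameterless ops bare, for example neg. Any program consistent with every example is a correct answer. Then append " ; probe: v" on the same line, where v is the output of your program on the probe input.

abs | add(-3) ; probe: 0

Check, running the answer program on each example:
  0 -> 0 -> -3
  42 -> 42 -> 39
  45 -> 45 -> 42
  -49 -> 49 -> 46
  probe: 3 -> 3 -> 0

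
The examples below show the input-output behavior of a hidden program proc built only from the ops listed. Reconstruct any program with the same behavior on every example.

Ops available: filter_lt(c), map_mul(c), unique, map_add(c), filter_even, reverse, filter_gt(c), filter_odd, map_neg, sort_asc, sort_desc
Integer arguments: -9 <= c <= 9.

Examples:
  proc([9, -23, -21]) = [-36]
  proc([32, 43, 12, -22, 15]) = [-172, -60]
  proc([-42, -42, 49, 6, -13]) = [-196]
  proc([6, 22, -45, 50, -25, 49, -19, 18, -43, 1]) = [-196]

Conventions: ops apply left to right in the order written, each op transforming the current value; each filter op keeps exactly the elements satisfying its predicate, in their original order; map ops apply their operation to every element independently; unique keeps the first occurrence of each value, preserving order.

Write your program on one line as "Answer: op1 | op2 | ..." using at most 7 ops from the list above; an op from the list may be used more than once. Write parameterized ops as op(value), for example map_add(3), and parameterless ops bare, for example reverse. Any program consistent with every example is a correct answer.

filter_odd | reverse | map_mul(4) | filter_gt(9) | sort_desc | map_neg

Check, running the answer program on each example:
  [9, -23, -21] -> [9, -23, -21] -> [-21, -23, 9] -> [-84, -92, 36] -> [36] -> [36] -> [-36]
  [32, 43, 12, -22, 15] -> [43, 15] -> [15, 43] -> [60, 172] -> [60, 172] -> [172, 60] -> [-172, -60]
  [-42, -42, 49, 6, -13] -> [49, -13] -> [-13, 49] -> [-52, 196] -> [196] -> [196] -> [-196]
  [6, 22, -45, 50, -25, 49, -19, 18, -43, 1] -> [-45, -25, 49, -19, -43, 1] -> [1, -43, -19, 49, -25, -45] -> [4, -172, -76, 196, -100, -180] -> [196] -> [196] -> [-196]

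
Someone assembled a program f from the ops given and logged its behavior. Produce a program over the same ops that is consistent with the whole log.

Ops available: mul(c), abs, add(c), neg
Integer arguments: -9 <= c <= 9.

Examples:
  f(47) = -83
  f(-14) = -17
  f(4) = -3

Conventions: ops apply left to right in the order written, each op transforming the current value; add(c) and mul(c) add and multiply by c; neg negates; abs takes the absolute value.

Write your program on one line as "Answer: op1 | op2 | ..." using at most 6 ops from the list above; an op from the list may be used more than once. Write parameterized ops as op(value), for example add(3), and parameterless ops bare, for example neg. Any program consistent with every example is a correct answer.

abs | add(-2) | mul(-2) | add(7) | abs | neg

Check, running the answer program on each example:
  47 -> 47 -> 45 -> -90 -> -83 -> 83 -> -83
  -14 -> 14 -> 12 -> -24 -> -17 -> 17 -> -17
  4 -> 4 -> 2 -> -4 -> 3 -> 3 -> -3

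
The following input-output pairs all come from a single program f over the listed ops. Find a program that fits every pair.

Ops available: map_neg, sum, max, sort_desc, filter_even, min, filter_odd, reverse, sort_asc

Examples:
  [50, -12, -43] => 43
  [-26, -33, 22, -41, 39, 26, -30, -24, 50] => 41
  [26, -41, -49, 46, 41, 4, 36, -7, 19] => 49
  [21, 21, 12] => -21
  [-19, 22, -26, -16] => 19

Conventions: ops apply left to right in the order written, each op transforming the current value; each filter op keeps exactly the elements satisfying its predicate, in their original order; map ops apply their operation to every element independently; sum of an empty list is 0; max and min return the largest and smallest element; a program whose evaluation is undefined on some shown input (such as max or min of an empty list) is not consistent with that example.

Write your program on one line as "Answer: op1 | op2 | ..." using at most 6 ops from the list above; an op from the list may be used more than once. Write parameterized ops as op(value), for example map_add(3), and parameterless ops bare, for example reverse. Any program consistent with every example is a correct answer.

filter_odd | sort_asc | reverse | map_neg | max

Check, running the answer program on each example:
  [50, -12, -43] -> [-43] -> [-43] -> [-43] -> [43] -> 43
  [-26, -33, 22, -41, 39, 26, -30, -24, 50] -> [-33, -41, 39] -> [-41, -33, 39] -> [39, -33, -41] -> [-39, 33, 41] -> 41
  [26, -41, -49, 46, 41, 4, 36, -7, 19] -> [-41, -49, 41, -7, 19] -> [-49, -41, -7, 19, 41] -> [41, 19, -7, -41, -49] -> [-41, -19, 7, 41, 49] -> 49
  [21, 21, 12] -> [21, 21] -> [21, 21] -> [21, 21] -> [-21, -21] -> -21
  [-19, 22, -26, -16] -> [-19] -> [-19] -> [-19] -> [19] -> 19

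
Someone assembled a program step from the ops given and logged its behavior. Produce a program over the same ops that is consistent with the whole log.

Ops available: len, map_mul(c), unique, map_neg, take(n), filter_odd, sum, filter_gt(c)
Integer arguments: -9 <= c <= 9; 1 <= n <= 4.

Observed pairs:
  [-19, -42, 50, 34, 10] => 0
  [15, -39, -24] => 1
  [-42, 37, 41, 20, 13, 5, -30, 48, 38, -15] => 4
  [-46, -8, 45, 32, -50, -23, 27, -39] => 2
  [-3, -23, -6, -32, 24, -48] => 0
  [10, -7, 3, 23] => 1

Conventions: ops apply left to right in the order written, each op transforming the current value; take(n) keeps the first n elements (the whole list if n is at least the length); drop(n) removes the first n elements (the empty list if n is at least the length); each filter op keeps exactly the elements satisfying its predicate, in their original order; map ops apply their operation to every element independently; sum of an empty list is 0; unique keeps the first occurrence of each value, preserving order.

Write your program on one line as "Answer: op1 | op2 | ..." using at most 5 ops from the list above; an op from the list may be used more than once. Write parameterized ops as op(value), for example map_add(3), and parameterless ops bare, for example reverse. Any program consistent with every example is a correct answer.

filter_gt(3) | map_mul(-3) | filter_odd | map_mul(7) | len

Check, running the answer program on each example:
  [-19, -42, 50, 34, 10] -> [50, 34, 10] -> [-150, -102, -30] -> [] -> [] -> 0
  [15, -39, -24] -> [15] -> [-45] -> [-45] -> [-315] -> 1
  [-42, 37, 41, 20, 13, 5, -30, 48, 38, -15] -> [37, 41, 20, 13, 5, 48, 38] -> [-111, -123, -60, -39, -15, -144, -114] -> [-111, -123, -39, -15] -> [-777, -861, -273, -105] -> 4
  [-46, -8, 45, 32, -50, -23, 27, -39] -> [45, 32, 27] -> [-135, -96, -81] -> [-135, -81] -> [-945, -567] -> 2
  [-3, -23, -6, -32, 24, -48] -> [24] -> [-72] -> [] -> [] -> 0
  [10, -7, 3, 23] -> [10, 23] -> [-30, -69] -> [-69] -> [-483] -> 1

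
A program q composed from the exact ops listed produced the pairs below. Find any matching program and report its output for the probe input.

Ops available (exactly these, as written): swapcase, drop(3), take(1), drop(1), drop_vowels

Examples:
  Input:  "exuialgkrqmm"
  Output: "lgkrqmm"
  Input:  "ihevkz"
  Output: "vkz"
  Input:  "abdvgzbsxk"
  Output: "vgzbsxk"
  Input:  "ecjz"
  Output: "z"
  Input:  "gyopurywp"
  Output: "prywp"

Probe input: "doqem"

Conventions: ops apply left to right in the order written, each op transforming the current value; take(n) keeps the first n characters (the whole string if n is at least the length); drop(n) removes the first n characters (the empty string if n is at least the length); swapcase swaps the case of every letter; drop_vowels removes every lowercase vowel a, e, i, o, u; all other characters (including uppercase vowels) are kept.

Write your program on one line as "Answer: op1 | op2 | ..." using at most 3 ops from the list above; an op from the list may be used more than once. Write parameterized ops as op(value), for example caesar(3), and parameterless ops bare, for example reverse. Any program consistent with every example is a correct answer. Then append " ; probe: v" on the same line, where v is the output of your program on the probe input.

drop(3) | drop_vowels ; probe: "m"

Check, running the answer program on each example:
  "exuialgkrqmm" -> "ialgkrqmm" -> "lgkrqmm"
  "ihevkz" -> "vkz" -> "vkz"
  "abdvgzbsxk" -> "vgzbsxk" -> "vgzbsxk"
  "ecjz" -> "z" -> "z"
  "gyopurywp" -> "purywp" -> "prywp"
  probe: "doqem" -> "em" -> "m"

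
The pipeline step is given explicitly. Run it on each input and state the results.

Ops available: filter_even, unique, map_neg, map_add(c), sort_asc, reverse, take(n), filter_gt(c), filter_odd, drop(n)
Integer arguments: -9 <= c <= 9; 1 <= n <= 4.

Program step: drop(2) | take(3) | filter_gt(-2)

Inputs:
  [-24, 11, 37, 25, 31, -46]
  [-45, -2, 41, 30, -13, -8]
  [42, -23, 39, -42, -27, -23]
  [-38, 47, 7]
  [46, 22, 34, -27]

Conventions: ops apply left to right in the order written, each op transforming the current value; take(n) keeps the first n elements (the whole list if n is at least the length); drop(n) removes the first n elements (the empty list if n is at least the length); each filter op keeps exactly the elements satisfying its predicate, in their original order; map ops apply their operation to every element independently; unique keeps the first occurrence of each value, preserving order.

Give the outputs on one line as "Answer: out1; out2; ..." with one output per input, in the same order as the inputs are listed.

[37, 25, 31]; [41, 30]; [39]; [7]; [34]

Execution, op by op:
  [-24, 11, 37, 25, 31, -46] -> [37, 25, 31, -46] -> [37, 25, 31] -> [37, 25, 31]
  [-45, -2, 41, 30, -13, -8] -> [41, 30, -13, -8] -> [41, 30, -13] -> [41, 30]
  [42, -23, 39, -42, -27, -23] -> [39, -42, -27, -23] -> [39, -42, -27] -> [39]
  [-38, 47, 7] -> [7] -> [7] -> [7]
  [46, 22, 34, -27] -> [34, -27] -> [34, -27] -> [34]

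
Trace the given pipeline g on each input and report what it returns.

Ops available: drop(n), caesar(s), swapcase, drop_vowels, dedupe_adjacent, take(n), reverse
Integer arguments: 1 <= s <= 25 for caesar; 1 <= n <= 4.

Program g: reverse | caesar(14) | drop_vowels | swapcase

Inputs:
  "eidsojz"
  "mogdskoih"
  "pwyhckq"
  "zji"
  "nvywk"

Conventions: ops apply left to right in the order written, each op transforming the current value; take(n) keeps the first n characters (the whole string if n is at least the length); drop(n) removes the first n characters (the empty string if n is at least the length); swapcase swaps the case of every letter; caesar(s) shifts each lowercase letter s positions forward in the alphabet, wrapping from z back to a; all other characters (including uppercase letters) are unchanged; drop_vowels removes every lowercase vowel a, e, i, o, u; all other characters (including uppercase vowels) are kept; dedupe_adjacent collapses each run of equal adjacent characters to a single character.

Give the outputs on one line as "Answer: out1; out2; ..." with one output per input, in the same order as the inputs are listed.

"NXCGRWS"; "VWCYGRC"; "YQVMKD"; "WXN"; "YKMJB"

Execution, op by op:
  "eidsojz" -> "zjosdie" -> "nxcgrws" -> "nxcgrws" -> "NXCGRWS"
  "mogdskoih" -> "hioksdgom" -> "vwcygruca" -> "vwcygrc" -> "VWCYGRC"
  "pwyhckq" -> "qkchywp" -> "eyqvmkd" -> "yqvmkd" -> "YQVMKD"
  "zji" -> "ijz" -> "wxn" -> "wxn" -> "WXN"
  "nvywk" -> "kwyvn" -> "ykmjb" -> "ykmjb" -> "YKMJB"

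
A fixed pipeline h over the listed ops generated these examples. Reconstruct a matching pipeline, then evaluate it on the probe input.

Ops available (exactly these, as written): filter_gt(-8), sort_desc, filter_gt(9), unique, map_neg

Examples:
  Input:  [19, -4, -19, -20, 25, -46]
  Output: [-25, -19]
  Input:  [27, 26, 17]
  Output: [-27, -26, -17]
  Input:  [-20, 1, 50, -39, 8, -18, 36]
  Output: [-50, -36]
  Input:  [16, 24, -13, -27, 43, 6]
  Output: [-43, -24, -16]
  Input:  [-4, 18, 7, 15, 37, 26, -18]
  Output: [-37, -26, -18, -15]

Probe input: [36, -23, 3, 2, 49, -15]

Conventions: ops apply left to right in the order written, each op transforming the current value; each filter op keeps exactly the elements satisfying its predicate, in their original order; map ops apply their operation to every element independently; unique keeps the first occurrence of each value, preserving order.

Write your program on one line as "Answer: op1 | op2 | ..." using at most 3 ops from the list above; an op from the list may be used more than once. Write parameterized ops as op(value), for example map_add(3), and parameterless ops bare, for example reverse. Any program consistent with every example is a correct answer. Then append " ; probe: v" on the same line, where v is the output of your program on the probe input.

sort_desc | filter_gt(9) | map_neg ; probe: [-49, -36]

Check, running the answer program on each example:
  [19, -4, -19, -20, 25, -46] -> [25, 19, -4, -19, -20, -46] -> [25, 19] -> [-25, -19]
  [27, 26, 17] -> [27, 26, 17] -> [27, 26, 17] -> [-27, -26, -17]
  [-20, 1, 50, -39, 8, -18, 36] -> [50, 36, 8, 1, -18, -20, -39] -> [50, 36] -> [-50, -36]
  [16, 24, -13, -27, 43, 6] -> [43, 24, 16, 6, -13, -27] -> [43, 24, 16] -> [-43, -24, -16]
  [-4, 18, 7, 15, 37, 26, -18] -> [37, 26, 18, 15, 7, -4, -18] -> [37, 26, 18, 15] -> [-37, -26, -18, -15]
  probe: [36, -23, 3, 2, 49, -15] -> [49, 36, 3, 2, -15, -23] -> [49, 36] -> [-49, -36]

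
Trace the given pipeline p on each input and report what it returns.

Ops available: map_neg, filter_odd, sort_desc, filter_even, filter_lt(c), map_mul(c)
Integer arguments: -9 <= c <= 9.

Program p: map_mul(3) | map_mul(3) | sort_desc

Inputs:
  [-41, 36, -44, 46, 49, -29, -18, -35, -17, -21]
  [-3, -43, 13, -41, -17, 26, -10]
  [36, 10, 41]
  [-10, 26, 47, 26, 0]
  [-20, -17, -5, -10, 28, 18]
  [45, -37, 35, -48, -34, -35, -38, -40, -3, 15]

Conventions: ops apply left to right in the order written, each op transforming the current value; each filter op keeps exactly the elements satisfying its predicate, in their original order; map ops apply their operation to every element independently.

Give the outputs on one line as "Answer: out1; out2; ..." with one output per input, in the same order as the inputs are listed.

[441, 414, 324, -153, -162, -189, -261, -315, -369, -396]; [234, 117, -27, -90, -153, -369, -387]; [369, 324, 90]; [423, 234, 234, 0, -90]; [252, 162, -45, -90, -153, -180]; [405, 315, 135, -27, -306, -315, -333, -342, -360, -432]

Execution, op by op:
  [-41, 36, -44, 46, 49, -29, -18, -35, -17, -21] -> [-123, 108, -132, 138, 147, -87, -54, -105, -51, -63] -> [-369, 324, -396, 414, 441, -261, -162, -315, -153, -189] -> [441, 414, 324, -153, -162, -189, -261, -315, -369, -396]
  [-3, -43, 13, -41, -17, 26, -10] -> [-9, -129, 39, -123, -51, 78, -30] -> [-27, -387, 117, -369, -153, 234, -90] -> [234, 117, -27, -90, -153, -369, -387]
  [36, 10, 41] -> [108, 30, 123] -> [324, 90, 369] -> [369, 324, 90]
  [-10, 26, 47, 26, 0] -> [-30, 78, 141, 78, 0] -> [-90, 234, 423, 234, 0] -> [423, 234, 234, 0, -90]
  [-20, -17, -5, -10, 28, 18] -> [-60, -51, -15, -30, 84, 54] -> [-180, -153, -45, -90, 252, 162] -> [252, 162, -45, -90, -153, -180]
  [45, -37, 35, -48, -34, -35, -38, -40, -3, 15] -> [135, -111, 105, -144, -102, -105, -114, -120, -9, 45] -> [405, -333, 315, -432, -306, -315, -342, -360, -27, 135] -> [405, 315, 135, -27, -306, -315, -333, -342, -360, -432]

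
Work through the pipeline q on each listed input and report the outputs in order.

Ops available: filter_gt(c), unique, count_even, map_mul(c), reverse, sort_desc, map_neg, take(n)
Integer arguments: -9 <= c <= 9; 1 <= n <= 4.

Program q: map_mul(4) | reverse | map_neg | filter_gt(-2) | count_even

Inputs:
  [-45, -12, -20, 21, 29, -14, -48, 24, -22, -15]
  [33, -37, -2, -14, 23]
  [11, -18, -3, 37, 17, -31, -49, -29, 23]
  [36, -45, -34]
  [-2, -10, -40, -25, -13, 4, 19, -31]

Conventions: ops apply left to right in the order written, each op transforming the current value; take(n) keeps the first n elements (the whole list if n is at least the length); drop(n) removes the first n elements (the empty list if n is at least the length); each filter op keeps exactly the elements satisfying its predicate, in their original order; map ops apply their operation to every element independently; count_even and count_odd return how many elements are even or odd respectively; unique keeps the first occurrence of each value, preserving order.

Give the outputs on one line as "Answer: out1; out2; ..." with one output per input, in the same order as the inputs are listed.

Execution, op by op:
  [-45, -12, -20, 21, 29, -14, -48, 24, -22, -15] -> [-180, -48, -80, 84, 116, -56, -192, 96, -88, -60] -> [-60, -88, 96, -192, -56, 116, 84, -80, -48, -180] -> [60, 88, -96, 192, 56, -116, -84, 80, 48, 180] -> [60, 88, 192, 56, 80, 48, 180] -> 7
  [33, -37, -2, -14, 23] -> [132, -148, -8, -56, 92] -> [92, -56, -8, -148, 132] -> [-92, 56, 8, 148, -132] -> [56, 8, 148] -> 3
  [11, -18, -3, 37, 17, -31, -49, -29, 23] -> [44, -72, -12, 148, 68, -124, -196, -116, 92] -> [92, -116, -196, -124, 68, 148, -12, -72, 44] -> [-92, 116, 196, 124, -68, -148, 12, 72, -44] -> [116, 196, 124, 12, 72] -> 5
  [36, -45, -34] -> [144, -180, -136] -> [-136, -180, 144] -> [136, 180, -144] -> [136, 180] -> 2
  [-2, -10, -40, -25, -13, 4, 19, -31] -> [-8, -40, -160, -100, -52, 16, 76, -124] -> [-124, 76, 16, -52, -100, -160, -40, -8] -> [124, -76, -16, 52, 100, 160, 40, 8] -> [124, 52, 100, 160, 40, 8] -> 6

7; 3; 5; 2; 6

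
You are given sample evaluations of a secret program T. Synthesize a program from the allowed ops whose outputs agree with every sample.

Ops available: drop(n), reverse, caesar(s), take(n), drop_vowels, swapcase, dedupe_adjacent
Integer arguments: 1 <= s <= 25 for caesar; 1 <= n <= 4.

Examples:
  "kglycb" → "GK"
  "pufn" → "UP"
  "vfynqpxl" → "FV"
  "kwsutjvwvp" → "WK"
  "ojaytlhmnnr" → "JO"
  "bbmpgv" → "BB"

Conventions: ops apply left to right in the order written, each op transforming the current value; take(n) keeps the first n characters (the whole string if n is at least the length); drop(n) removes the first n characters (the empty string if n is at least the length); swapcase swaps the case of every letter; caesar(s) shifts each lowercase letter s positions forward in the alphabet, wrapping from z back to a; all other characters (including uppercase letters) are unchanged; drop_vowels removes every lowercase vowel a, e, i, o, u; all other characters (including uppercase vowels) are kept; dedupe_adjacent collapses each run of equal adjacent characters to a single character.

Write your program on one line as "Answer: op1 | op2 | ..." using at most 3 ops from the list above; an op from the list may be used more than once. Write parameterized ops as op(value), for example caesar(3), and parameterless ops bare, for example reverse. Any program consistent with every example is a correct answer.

swapcase | take(2) | reverse

Check, running the answer program on each example:
  "kglycb" -> "KGLYCB" -> "KG" -> "GK"
  "pufn" -> "PUFN" -> "PU" -> "UP"
  "vfynqpxl" -> "VFYNQPXL" -> "VF" -> "FV"
  "kwsutjvwvp" -> "KWSUTJVWVP" -> "KW" -> "WK"
  "ojaytlhmnnr" -> "OJAYTLHMNNR" -> "OJ" -> "JO"
  "bbmpgv" -> "BBMPGV" -> "BB" -> "BB"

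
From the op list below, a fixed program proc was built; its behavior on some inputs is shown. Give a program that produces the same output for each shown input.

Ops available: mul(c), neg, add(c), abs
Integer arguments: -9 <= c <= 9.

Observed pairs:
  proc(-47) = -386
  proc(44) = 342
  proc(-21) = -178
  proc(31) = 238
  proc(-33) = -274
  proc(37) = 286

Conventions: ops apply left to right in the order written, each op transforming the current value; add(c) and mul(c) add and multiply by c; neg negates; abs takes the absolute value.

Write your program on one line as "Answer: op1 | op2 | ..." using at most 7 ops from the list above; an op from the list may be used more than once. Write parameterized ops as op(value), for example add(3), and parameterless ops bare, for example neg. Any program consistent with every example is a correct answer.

mul(-8) | add(7) | neg | add(-6) | add(-1) | add(4)

Check, running the answer program on each example:
  -47 -> 376 -> 383 -> -383 -> -389 -> -390 -> -386
  44 -> -352 -> -345 -> 345 -> 339 -> 338 -> 342
  -21 -> 168 -> 175 -> -175 -> -181 -> -182 -> -178
  31 -> -248 -> -241 -> 241 -> 235 -> 234 -> 238
  -33 -> 264 -> 271 -> -271 -> -277 -> -278 -> -274
  37 -> -296 -> -289 -> 289 -> 283 -> 282 -> 286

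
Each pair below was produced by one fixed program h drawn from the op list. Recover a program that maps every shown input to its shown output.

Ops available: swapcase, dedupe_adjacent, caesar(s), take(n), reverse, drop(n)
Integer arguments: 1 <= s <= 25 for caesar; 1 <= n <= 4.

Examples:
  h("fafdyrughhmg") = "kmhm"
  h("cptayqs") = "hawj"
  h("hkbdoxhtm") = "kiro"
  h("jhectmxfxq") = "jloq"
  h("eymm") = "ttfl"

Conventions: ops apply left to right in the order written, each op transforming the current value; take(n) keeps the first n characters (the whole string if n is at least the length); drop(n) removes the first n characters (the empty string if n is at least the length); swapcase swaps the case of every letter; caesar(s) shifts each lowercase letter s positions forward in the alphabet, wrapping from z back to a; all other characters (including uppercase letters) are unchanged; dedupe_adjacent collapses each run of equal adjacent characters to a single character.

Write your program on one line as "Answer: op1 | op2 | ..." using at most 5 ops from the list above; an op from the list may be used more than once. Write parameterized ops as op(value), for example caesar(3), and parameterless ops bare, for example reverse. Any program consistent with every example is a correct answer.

caesar(25) | take(4) | caesar(8) | reverse

Check, running the answer program on each example:
  "fafdyrughhmg" -> "ezecxqtfgglf" -> "ezec" -> "mhmk" -> "kmhm"
  "cptayqs" -> "boszxpr" -> "bosz" -> "jwah" -> "hawj"
  "hkbdoxhtm" -> "gjacnwgsl" -> "gjac" -> "orik" -> "kiro"
  "jhectmxfxq" -> "igdbslwewp" -> "igdb" -> "qolj" -> "jloq"
  "eymm" -> "dxll" -> "dxll" -> "lftt" -> "ttfl"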